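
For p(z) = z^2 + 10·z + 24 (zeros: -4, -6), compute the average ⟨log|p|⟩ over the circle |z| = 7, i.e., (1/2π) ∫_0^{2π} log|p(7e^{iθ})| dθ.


Zeros: -6, -4; r = 7.
Inside |z| < r: -6, -4. Outside (|z| ≥ r): ∅.
p(0) = 24, so log|p(0)| = log(24) = 3.1781.
Apply Jensen: I(r) = log|p(0)| + Σ_k log(r/|z_k|), summed over zeros inside |z| < r.
  log(r/|z_k|) for z_k = -4: log(7/4) = 0.5596
  log(r/|z_k|) for z_k = -6: log(7/6) = 0.1542
Sum over inside zeros: 0.7138.
I(r) = log|p(0)| + (inside sum) = 3.1781 + 0.7138 = 3.8918.
Closed form (all zeros inside, monic): I(r) = n·log(r) = 2·log(7) = 3.8918. ✓

I(r) ≈ 3.8918.


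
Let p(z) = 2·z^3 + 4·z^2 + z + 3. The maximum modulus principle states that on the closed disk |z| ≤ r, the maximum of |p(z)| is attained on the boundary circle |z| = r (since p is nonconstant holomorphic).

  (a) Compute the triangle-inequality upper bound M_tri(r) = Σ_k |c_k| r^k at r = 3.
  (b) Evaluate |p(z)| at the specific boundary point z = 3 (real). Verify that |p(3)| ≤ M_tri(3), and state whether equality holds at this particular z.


Coefficients: c_0 = 3, c_1 = 1, c_2 = 4, c_3 = 2. Radius r = 3.
Part (a). Triangle bound: M_tri(r) = Σ_k |c_k| r^k
  = |3|·3^0 + |1|·3^1 + |4|·3^2 + |2|·3^3
  = 3 + 3 + 36 + 54 = 96.
This bounds M(r) := max_{|z|=r} |p(z)| from above; equality holds iff all terms c_k z^k can be made to align in phase at a single z on |z|=r.
Part (b). At z = 3 (real, on the circle |z| = r):
  p(3) = (3)·3^0 + (1)·3^1 + (4)·3^2 + (2)·3^3 = 96.
  |p(3)| = 96.
Since all nonzero coefficients share the same sign, |p(3)| = 96 = M_tri(3); the triangle bound is attained at z = 3, so in fact M(r) = 96.

M_tri(3) = 96; |p(3)| = 96; equality at z=3: yes.


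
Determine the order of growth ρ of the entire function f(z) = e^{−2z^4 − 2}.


|e^{−2z^4 − 2}| = e^{Re(-2·z^4) + -2} ≤ e^{2|z|^4 + -2} = e^{2r^4 + -2} on |z| = r, so ρ ≤ 4. Choosing z on |z|=r so that -2·z^4 is real positive (always possible by picking arg z appropriately) gives |f(z)| = e^{2r^4 + -2}, matching the bound. The additive constant -2 does not affect log log M(r) ~ 4·log r. Hence ρ = 4.
Therefore ρ = 4.

Order ρ = 4.


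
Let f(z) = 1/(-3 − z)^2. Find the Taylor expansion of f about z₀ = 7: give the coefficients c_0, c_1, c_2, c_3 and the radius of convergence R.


Let w = z − z₀, so z = z₀ + w.
Then -3 − z = -3 − (z₀ + w) = (-3 − z₀) − w = -10 − w.
f(z) = 1/(-10 − w)^2 = (1/(-10)^2) · (1 − w/(-10))^{−2}.
By the binomial series (1−u)^{−2} = Σ_{n≥0} C(n+1, 1) u^n for |u|<1, with u = w/(-10):
  c_n = C(n+1, 1) / (-10)^(n+2).
  c_0 = 1/(-10)^2 = 1/100.
  c_1 = 2/(-10)^3 = -1/500.
  c_2 = 3/(-10)^4 = 3/10000.
  c_3 = 4/(-10)^5 = -1/25000.
The series is valid for |w/d| < 1, i.e. |z − z₀| < |d|.
Radius of convergence: R = |-3 − z₀| = |-10| = 10 (distance from z₀ to the singularity z = -3).

c_0 = 1/100, c_1 = -1/500, c_2 = 3/10000, c_3 = -1/25000; R = 10.


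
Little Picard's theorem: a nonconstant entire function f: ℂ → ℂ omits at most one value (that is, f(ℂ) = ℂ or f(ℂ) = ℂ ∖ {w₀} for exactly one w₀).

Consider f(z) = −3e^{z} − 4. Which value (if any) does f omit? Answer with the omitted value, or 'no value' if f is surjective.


Little Picard bounds the complement of f(ℂ) to at most one point.
e^{z} is never zero on ℂ, so -3·e^{z} takes every value in ℂ ∖ {0}. Adding -4 shifts the range to ℂ ∖ {-4}. Thus f omits exactly the value -4.

Omitted value: -4.


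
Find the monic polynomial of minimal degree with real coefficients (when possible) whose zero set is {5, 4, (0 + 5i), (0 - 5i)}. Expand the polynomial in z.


The polynomial is p(z) = ∏_{α ∈ S} (z − α), where S = {5, 4, (0 + 5i), (0 - 5i)}.
Expanding the product yields: p(z) = z^4 -9·z^3 + 45·z^2 -225·z + 500.
Note conjugate pairs combine to real quadratics: (z − (0+5i))(z − (0−5i)) = z² + 25.
The resulting polynomial has degree 4 and real coefficients as required.

p(z) = z^4 -9·z^3 + 45·z^2 -225·z + 500.


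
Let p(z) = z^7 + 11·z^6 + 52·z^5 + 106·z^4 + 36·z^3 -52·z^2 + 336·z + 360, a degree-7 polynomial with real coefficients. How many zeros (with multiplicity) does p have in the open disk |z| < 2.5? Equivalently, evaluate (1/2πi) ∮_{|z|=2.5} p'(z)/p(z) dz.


The zeros of p are: (-3 + 1i), (-3 - 1i), (1 + 1i), (1 - 1i), -1, (-3 + 3i), (-3 - 3i).
Their magnitudes are: 3.162, 3.162, 1.414, 1.414, 1, 4.243, 4.243.
Zeros with |z| < R = 2.5: (1 + 1i), (1 - 1i), -1.
Count = 3.
By the argument principle, (1/2πi) ∮_{|z|=R} p'(z)/p(z) dz equals exactly this count.

Number of zeros inside |z| < 2.5: 3.


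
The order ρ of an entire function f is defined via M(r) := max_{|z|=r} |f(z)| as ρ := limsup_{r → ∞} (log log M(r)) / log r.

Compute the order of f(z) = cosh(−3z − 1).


cosh(w) is a linear combination of e^{iw} and e^{−iw} (or e^w, e^{−w} in the hyperbolic case), so |cosh(w)| ≤ e^{|w|}. With w = −3z − 1, |w| ≤ 3|z| + 1 = 3r + 1 on |z| = r, giving M(r) ≤ e^{3r + 1}, so ρ ≤ 1. On a suitable ray (z = it for sin/cos; z = t for sinh/cosh, t real → ∞), |cosh(−3z − 1)| grows like e^{3|t|}/2, so ρ ≥ 1. Hence ρ = 1.
Therefore ρ = 1.

Order ρ = 1.


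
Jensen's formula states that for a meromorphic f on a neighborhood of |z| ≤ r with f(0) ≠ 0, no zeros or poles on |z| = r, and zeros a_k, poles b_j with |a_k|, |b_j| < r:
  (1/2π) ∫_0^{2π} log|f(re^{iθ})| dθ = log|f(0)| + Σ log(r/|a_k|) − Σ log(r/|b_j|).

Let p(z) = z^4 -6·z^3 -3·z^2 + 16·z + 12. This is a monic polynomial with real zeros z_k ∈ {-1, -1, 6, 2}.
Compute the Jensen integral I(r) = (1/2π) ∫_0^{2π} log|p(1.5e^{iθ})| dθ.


Zeros: -1, -1, 2, 6; r = 1.5.
Inside |z| < r: -1, -1. Outside (|z| ≥ r): 2, 6.
p(0) = 12, so log|p(0)| = log(12) = 2.4849.
Apply Jensen: I(r) = log|p(0)| + Σ_k log(r/|z_k|), summed over zeros inside |z| < r.
  log(r/|z_k|) for z_k = -1: log(1.5/1) = 0.4055
  log(r/|z_k|) for z_k = -1: log(1.5/1) = 0.4055
  Outside zeros (2, 6) contribute nothing to the Jensen sum.
Sum over inside zeros: 0.8109.
I(r) = log|p(0)| + (inside sum) = 2.4849 + 0.8109 = 3.2958.
Note: since some zeros are outside |z| ≤ r, the simplified n·log(r) form does NOT apply — only the inside zeros contribute.

I(r) ≈ 3.2958.


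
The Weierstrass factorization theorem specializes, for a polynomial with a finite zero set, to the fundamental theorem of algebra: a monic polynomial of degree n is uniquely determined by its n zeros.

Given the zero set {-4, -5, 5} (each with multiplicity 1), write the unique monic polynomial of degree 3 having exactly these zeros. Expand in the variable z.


The polynomial is p(z) = ∏_{α ∈ S} (z − α), where S = {-4, -5, 5}.
Expanding the product yields: p(z) = z^3 + 4·z^2 -25·z -100.
The resulting polynomial has degree 3 and real coefficients as required.

p(z) = z^3 + 4·z^2 -25·z -100.


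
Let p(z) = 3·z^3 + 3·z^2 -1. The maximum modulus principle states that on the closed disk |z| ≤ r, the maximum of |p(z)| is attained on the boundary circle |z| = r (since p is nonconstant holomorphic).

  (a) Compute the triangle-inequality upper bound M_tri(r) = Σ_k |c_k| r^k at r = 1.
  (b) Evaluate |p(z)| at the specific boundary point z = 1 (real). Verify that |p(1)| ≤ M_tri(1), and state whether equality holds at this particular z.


Coefficients: c_0 = -1, c_1 = 0, c_2 = 3, c_3 = 3. Radius r = 1.
Part (a). Triangle bound: M_tri(r) = Σ_k |c_k| r^k
  = |-1|·1^0 + |0|·1^1 + |3|·1^2 + |3|·1^3
  = 1 + 0 + 3 + 3 = 7.
This bounds M(r) := max_{|z|=r} |p(z)| from above; equality holds iff all terms c_k z^k can be made to align in phase at a single z on |z|=r.
Part (b). At z = 1 (real, on the circle |z| = r):
  p(1) = (-1)·1^0 + (0)·1^1 + (3)·1^2 + (3)·1^3 = 5.
  |p(1)| = 5.
Check: |p(1)| = 5 ≤ 7 = M_tri(1). ✓ Equality does not hold at z = 1 (the coefficients have mixed signs, so the terms do not all align in phase there).

M_tri(1) = 7; |p(1)| = 5; equality at z=1: no.


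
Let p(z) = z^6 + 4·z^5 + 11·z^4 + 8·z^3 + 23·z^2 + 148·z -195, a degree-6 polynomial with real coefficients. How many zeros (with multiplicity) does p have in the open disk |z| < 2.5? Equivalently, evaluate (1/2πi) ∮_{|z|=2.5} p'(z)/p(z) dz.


The zeros of p are: (1 + 2i), (1 - 2i), -3, (-2 + 3i), (-2 - 3i), 1.
Their magnitudes are: 2.236, 2.236, 3, 3.606, 3.606, 1.
Zeros with |z| < R = 2.5: (1 + 2i), (1 - 2i), 1.
Count = 3.
By the argument principle, (1/2πi) ∮_{|z|=R} p'(z)/p(z) dz equals exactly this count.

Number of zeros inside |z| < 2.5: 3.


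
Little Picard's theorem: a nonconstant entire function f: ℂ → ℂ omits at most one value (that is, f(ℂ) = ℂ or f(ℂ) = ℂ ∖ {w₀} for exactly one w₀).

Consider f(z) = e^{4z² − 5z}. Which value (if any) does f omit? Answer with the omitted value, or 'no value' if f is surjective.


Little Picard bounds the complement of f(ℂ) to at most one point.
The exponent g(z) = 4z² − 5z is a nonconstant polynomial, hence surjective onto ℂ. So e^{g(z)} takes every value in {e^w : w ∈ ℂ} = ℂ ∖ {0}. Adding 0 shifts the range to ℂ ∖ {0}. f omits exactly 0.

Omitted value: 0.


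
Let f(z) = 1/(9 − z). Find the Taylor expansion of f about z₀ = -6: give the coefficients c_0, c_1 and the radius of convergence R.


Let w = z − z₀, so z = z₀ + w.
Then 9 − z = 9 − (z₀ + w) = (9 − z₀) − w = 15 − w.
f(z) = 1/(15 − w) = (1/(15)) · 1/(1 − w/(15)) = Σ_{n≥0} w^n / (15)^(n+1).
So c_n = 1/(15)^(n+1):
  c_0 = 1/(15)^1 = 1/15.
  c_1 = 1/(15)^2 = 1/225.
The series is valid for |w/d| < 1, i.e. |z − z₀| < |d|.
Radius of convergence: R = |9 − z₀| = |15| = 15 (distance from z₀ to the singularity z = 9).

c_0 = 1/15, c_1 = 1/225; R = 15.


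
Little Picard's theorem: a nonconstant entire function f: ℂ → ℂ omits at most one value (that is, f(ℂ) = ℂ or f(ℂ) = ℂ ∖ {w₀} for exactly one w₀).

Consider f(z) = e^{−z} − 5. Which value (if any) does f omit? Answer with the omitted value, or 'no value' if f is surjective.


Little Picard bounds the complement of f(ℂ) to at most one point.
e^{−z} is never zero on ℂ, so 1·e^{−z} takes every value in ℂ ∖ {0}. Adding -5 shifts the range to ℂ ∖ {-5}. Thus f omits exactly the value -5.

Omitted value: -5.


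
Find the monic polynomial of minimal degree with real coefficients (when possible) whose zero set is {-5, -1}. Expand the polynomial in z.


The polynomial is p(z) = ∏_{α ∈ S} (z − α), where S = {-5, -1}.
Expanding the product yields: p(z) = z^2 + 6·z + 5.
The resulting polynomial has degree 2 and real coefficients as required.

p(z) = z^2 + 6·z + 5.


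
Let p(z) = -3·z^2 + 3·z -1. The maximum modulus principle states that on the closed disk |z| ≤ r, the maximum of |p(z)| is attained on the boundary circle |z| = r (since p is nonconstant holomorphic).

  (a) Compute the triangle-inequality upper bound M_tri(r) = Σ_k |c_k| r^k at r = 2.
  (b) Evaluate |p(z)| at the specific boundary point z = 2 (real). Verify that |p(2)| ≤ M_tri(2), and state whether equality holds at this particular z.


Coefficients: c_0 = -1, c_1 = 3, c_2 = -3. Radius r = 2.
Part (a). Triangle bound: M_tri(r) = Σ_k |c_k| r^k
  = |-1|·2^0 + |3|·2^1 + |-3|·2^2
  = 1 + 6 + 12 = 19.
This bounds M(r) := max_{|z|=r} |p(z)| from above; equality holds iff all terms c_k z^k can be made to align in phase at a single z on |z|=r.
Part (b). At z = 2 (real, on the circle |z| = r):
  p(2) = (-1)·2^0 + (3)·2^1 + (-3)·2^2 = -7.
  |p(2)| = 7.
Check: |p(2)| = 7 ≤ 19 = M_tri(2). ✓ Equality does not hold at z = 2 (the coefficients have mixed signs, so the terms do not all align in phase there).

M_tri(2) = 19; |p(2)| = 7; equality at z=2: no.


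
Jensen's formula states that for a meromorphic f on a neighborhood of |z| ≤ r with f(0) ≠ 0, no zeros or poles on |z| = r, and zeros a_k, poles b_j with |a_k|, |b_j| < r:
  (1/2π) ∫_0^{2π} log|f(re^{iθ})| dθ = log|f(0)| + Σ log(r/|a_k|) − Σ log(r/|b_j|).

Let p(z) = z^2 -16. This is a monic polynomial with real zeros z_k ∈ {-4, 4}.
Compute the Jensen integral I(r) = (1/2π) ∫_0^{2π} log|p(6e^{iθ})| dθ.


Zeros: -4, 4; r = 6.
Inside |z| < r: -4, 4. Outside (|z| ≥ r): ∅.
p(0) = -16, so log|p(0)| = log(16) = 2.7726.
Apply Jensen: I(r) = log|p(0)| + Σ_k log(r/|z_k|), summed over zeros inside |z| < r.
  log(r/|z_k|) for z_k = -4: log(6/4) = 0.4055
  log(r/|z_k|) for z_k = 4: log(6/4) = 0.4055
Sum over inside zeros: 0.8109.
I(r) = log|p(0)| + (inside sum) = 2.7726 + 0.8109 = 3.5835.
Closed form (all zeros inside, monic): I(r) = n·log(r) = 2·log(6) = 3.5835. ✓

I(r) ≈ 3.5835.


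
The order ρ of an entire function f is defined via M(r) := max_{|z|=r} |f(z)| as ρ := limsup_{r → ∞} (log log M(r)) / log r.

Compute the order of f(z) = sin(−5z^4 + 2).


Write sin(w) = (e^{iw} ± e^{−iw})/(2 or 2i), so |sin(w)| ≤ e^{|w|}. With w = −5z^4 + 2, |w| ≤ 5r^4 + 2 on |z|=r, giving M(r) ≤ e^{5r^4 + 2} and ρ ≤ 4. For the lower bound, choose z on |z|=r with -5z^4 purely imaginary of modulus 5r^4; then |sin(−5z^4 + 2)| grows like e^{5r^4}/2, so ρ ≥ 4. Hence ρ = 4.
Therefore ρ = 4.

Order ρ = 4.


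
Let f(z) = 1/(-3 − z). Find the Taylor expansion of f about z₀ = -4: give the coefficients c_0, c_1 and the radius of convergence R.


Let w = z − z₀, so z = z₀ + w.
Then -3 − z = -3 − (z₀ + w) = (-3 − z₀) − w = 1 − w.
f(z) = 1/(1 − w) = (1/(1)) · 1/(1 − w/(1)) = Σ_{n≥0} w^n / (1)^(n+1).
So c_n = 1/(1)^(n+1):
  c_0 = 1/(1)^1 = 1.
  c_1 = 1/(1)^2 = 1.
The series is valid for |w/d| < 1, i.e. |z − z₀| < |d|.
Radius of convergence: R = |-3 − z₀| = |1| = 1 (distance from z₀ to the singularity z = -3).

c_0 = 1, c_1 = 1; R = 1.


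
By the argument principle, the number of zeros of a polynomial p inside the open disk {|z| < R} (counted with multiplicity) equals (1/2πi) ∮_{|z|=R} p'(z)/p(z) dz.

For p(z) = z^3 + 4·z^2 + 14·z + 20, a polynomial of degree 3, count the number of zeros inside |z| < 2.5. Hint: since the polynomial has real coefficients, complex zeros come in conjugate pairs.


The zeros of p are: -2, (-1 + 3i), (-1 - 3i).
Their magnitudes are: 2, 3.162, 3.162.
Zeros with |z| < R = 2.5: -2.
Count = 1.
By the argument principle, (1/2πi) ∮_{|z|=R} p'(z)/p(z) dz equals exactly this count.

Number of zeros inside |z| < 2.5: 1.


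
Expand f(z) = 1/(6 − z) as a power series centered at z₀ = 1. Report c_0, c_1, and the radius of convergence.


Let w = z − z₀, so z = z₀ + w.
Then 6 − z = 6 − (z₀ + w) = (6 − z₀) − w = 5 − w.
f(z) = 1/(5 − w) = (1/(5)) · 1/(1 − w/(5)) = Σ_{n≥0} w^n / (5)^(n+1).
So c_n = 1/(5)^(n+1):
  c_0 = 1/(5)^1 = 1/5.
  c_1 = 1/(5)^2 = 1/25.
The series is valid for |w/d| < 1, i.e. |z − z₀| < |d|.
Radius of convergence: R = |6 − z₀| = |5| = 5 (distance from z₀ to the singularity z = 6).

c_0 = 1/5, c_1 = 1/25; R = 5.


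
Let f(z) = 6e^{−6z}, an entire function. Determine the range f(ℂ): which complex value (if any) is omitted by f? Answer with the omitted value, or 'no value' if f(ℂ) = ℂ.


Little Picard bounds the complement of f(ℂ) to at most one point.
e^{−6z} is never zero on ℂ, so 6·e^{−6z} takes every value in ℂ ∖ {0}. Adding 0 shifts the range to ℂ ∖ {0}. Thus f omits exactly the value 0.

Omitted value: 0.


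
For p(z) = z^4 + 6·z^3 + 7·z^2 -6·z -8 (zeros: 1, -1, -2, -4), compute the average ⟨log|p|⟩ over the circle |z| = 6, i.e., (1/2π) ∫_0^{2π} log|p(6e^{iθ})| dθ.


Zeros: -4, -2, -1, 1; r = 6.
Inside |z| < r: -4, -2, -1, 1. Outside (|z| ≥ r): ∅.
p(0) = -8, so log|p(0)| = log(8) = 2.0794.
Apply Jensen: I(r) = log|p(0)| + Σ_k log(r/|z_k|), summed over zeros inside |z| < r.
  log(r/|z_k|) for z_k = 1: log(6/1) = 1.7918
  log(r/|z_k|) for z_k = -1: log(6/1) = 1.7918
  log(r/|z_k|) for z_k = -2: log(6/2) = 1.0986
  log(r/|z_k|) for z_k = -4: log(6/4) = 0.4055
Sum over inside zeros: 5.0876.
I(r) = log|p(0)| + (inside sum) = 2.0794 + 5.0876 = 7.1670.
Closed form (all zeros inside, monic): I(r) = n·log(r) = 4·log(6) = 7.1670. ✓

I(r) ≈ 7.1670.


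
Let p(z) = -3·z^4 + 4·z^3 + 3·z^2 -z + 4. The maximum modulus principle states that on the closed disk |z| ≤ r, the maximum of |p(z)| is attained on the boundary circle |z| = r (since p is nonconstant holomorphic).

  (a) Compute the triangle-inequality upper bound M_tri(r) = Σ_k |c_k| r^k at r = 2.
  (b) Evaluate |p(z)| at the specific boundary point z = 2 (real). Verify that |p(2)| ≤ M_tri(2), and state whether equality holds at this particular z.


Coefficients: c_0 = 4, c_1 = -1, c_2 = 3, c_3 = 4, c_4 = -3. Radius r = 2.
Part (a). Triangle bound: M_tri(r) = Σ_k |c_k| r^k
  = |4|·2^0 + |-1|·2^1 + |3|·2^2 + |4|·2^3 + |-3|·2^4
  = 4 + 2 + 12 + 32 + 48 = 98.
This bounds M(r) := max_{|z|=r} |p(z)| from above; equality holds iff all terms c_k z^k can be made to align in phase at a single z on |z|=r.
Part (b). At z = 2 (real, on the circle |z| = r):
  p(2) = (4)·2^0 + (-1)·2^1 + (3)·2^2 + (4)·2^3 + (-3)·2^4 = -2.
  |p(2)| = 2.
Check: |p(2)| = 2 ≤ 98 = M_tri(2). ✓ Equality does not hold at z = 2 (the coefficients have mixed signs, so the terms do not all align in phase there).

M_tri(2) = 98; |p(2)| = 2; equality at z=2: no.


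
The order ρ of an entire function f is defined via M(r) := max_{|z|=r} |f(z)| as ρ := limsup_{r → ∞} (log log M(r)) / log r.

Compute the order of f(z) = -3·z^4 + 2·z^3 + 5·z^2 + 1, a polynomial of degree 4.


|f(z)| ≤ Σ|c_k|·r^k = O(r^4) as r → ∞. Polynomial growth is O(e^{r^ε}) for every ε > 0 (since r^4/e^{r^ε} → 0), so ρ ≤ ε for all ε > 0, i.e. ρ = 0. Every nonconstant polynomial has order 0.
Therefore ρ = 0.

Order ρ = 0.


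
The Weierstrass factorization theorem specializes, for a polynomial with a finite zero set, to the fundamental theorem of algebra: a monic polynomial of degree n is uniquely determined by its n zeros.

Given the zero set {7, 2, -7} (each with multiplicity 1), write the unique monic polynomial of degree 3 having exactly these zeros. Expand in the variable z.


The polynomial is p(z) = ∏_{α ∈ S} (z − α), where S = {7, 2, -7}.
Expanding the product yields: p(z) = z^3 -2·z^2 -49·z + 98.
The resulting polynomial has degree 3 and real coefficients as required.

p(z) = z^3 -2·z^2 -49·z + 98.


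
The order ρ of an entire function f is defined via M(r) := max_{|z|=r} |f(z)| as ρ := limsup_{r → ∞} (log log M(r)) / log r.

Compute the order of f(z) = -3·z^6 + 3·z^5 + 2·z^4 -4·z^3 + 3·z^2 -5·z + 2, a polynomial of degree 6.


|f(z)| ≤ Σ|c_k|·r^k = O(r^6) as r → ∞. Polynomial growth is O(e^{r^ε}) for every ε > 0 (since r^6/e^{r^ε} → 0), so ρ ≤ ε for all ε > 0, i.e. ρ = 0. Every nonconstant polynomial has order 0.
Therefore ρ = 0.

Order ρ = 0.


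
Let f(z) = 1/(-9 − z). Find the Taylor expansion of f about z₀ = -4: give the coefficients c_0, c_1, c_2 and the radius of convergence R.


Let w = z − z₀, so z = z₀ + w.
Then -9 − z = -9 − (z₀ + w) = (-9 − z₀) − w = -5 − w.
f(z) = 1/(-5 − w) = (1/(-5)) · 1/(1 − w/(-5)) = Σ_{n≥0} w^n / (-5)^(n+1).
So c_n = 1/(-5)^(n+1):
  c_0 = 1/(-5)^1 = -1/5.
  c_1 = 1/(-5)^2 = 1/25.
  c_2 = 1/(-5)^3 = -1/125.
The series is valid for |w/d| < 1, i.e. |z − z₀| < |d|.
Radius of convergence: R = |-9 − z₀| = |-5| = 5 (distance from z₀ to the singularity z = -9).

c_0 = -1/5, c_1 = 1/25, c_2 = -1/125; R = 5.


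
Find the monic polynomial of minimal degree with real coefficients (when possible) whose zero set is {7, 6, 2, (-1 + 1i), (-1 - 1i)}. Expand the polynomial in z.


The polynomial is p(z) = ∏_{α ∈ S} (z − α), where S = {7, 6, 2, (-1 + 1i), (-1 - 1i)}.
Expanding the product yields: p(z) = z^5 -13·z^4 + 40·z^3 + 22·z^2 -32·z -168.
Note conjugate pairs combine to real quadratics: (z − (-1+1i))(z − (-1−1i)) = z² + 2z + 2.
The resulting polynomial has degree 5 and real coefficients as required.

p(z) = z^5 -13·z^4 + 40·z^3 + 22·z^2 -32·z -168.


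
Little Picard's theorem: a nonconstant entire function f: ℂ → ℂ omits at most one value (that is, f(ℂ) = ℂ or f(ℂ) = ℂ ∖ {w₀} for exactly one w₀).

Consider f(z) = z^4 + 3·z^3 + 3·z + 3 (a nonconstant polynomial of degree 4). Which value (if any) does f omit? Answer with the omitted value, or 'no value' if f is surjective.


Little Picard bounds the complement of f(ℂ) to at most one point.
For every w ∈ ℂ, the equation p(z) − w = 0 is a nonconstant polynomial in z and hence has at least one root by the fundamental theorem of algebra. So p is surjective onto ℂ, omitting no value.

Omitted value: no value.


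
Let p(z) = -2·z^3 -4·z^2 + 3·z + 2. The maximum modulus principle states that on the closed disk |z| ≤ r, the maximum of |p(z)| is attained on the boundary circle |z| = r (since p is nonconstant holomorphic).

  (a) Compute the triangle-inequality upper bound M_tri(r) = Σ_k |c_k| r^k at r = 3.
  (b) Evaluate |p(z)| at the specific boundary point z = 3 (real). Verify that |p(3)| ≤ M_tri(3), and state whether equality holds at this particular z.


Coefficients: c_0 = 2, c_1 = 3, c_2 = -4, c_3 = -2. Radius r = 3.
Part (a). Triangle bound: M_tri(r) = Σ_k |c_k| r^k
  = |2|·3^0 + |3|·3^1 + |-4|·3^2 + |-2|·3^3
  = 2 + 9 + 36 + 54 = 101.
This bounds M(r) := max_{|z|=r} |p(z)| from above; equality holds iff all terms c_k z^k can be made to align in phase at a single z on |z|=r.
Part (b). At z = 3 (real, on the circle |z| = r):
  p(3) = (2)·3^0 + (3)·3^1 + (-4)·3^2 + (-2)·3^3 = -79.
  |p(3)| = 79.
Check: |p(3)| = 79 ≤ 101 = M_tri(3). ✓ Equality does not hold at z = 3 (the coefficients have mixed signs, so the terms do not all align in phase there).

M_tri(3) = 101; |p(3)| = 79; equality at z=3: no.


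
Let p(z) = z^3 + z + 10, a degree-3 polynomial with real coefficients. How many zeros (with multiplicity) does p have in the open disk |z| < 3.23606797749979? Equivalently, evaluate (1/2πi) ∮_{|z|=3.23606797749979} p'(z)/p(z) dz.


The zeros of p are: -2, (1 + 2i), (1 - 2i).
Their magnitudes are: 2, 2.236, 2.236.
Zeros with |z| < R = 3.23606797749979: -2, (1 + 2i), (1 - 2i).
Count = 3.
By the argument principle, (1/2πi) ∮_{|z|=R} p'(z)/p(z) dz equals exactly this count.

Number of zeros inside |z| < 3.23606797749979: 3.


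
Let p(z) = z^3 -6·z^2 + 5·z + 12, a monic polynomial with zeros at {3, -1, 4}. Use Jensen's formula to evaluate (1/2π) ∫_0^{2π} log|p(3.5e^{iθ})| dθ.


Zeros: -1, 3, 4; r = 3.5.
Inside |z| < r: -1, 3. Outside (|z| ≥ r): 4.
p(0) = 12, so log|p(0)| = log(12) = 2.4849.
Apply Jensen: I(r) = log|p(0)| + Σ_k log(r/|z_k|), summed over zeros inside |z| < r.
  log(r/|z_k|) for z_k = 3: log(3.5/3) = 0.1542
  log(r/|z_k|) for z_k = -1: log(3.5/1) = 1.2528
  Outside zeros (4) contribute nothing to the Jensen sum.
Sum over inside zeros: 1.4069.
I(r) = log|p(0)| + (inside sum) = 2.4849 + 1.4069 = 3.8918.
Note: since some zeros are outside |z| ≤ r, the simplified n·log(r) form does NOT apply — only the inside zeros contribute.

I(r) ≈ 3.8918.


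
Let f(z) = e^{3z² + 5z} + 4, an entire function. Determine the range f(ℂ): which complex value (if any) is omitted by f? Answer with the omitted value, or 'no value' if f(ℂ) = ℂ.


Little Picard bounds the complement of f(ℂ) to at most one point.
The exponent g(z) = 3z² + 5z is a nonconstant polynomial, hence surjective onto ℂ. So e^{g(z)} takes every value in {e^w : w ∈ ℂ} = ℂ ∖ {0}. Adding 4 shifts the range to ℂ ∖ {4}. f omits exactly 4.

Omitted value: 4.


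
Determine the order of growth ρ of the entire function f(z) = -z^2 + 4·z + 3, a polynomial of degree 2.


|f(z)| ≤ Σ|c_k|·r^k = O(r^2) as r → ∞. Polynomial growth is O(e^{r^ε}) for every ε > 0 (since r^2/e^{r^ε} → 0), so ρ ≤ ε for all ε > 0, i.e. ρ = 0. Every nonconstant polynomial has order 0.
Therefore ρ = 0.

Order ρ = 0.


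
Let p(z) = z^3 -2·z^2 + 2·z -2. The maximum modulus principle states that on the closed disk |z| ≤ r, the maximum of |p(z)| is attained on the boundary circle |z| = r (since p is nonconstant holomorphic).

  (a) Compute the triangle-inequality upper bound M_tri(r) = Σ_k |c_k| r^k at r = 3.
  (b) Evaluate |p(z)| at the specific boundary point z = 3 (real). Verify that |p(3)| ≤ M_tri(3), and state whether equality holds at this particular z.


Coefficients: c_0 = -2, c_1 = 2, c_2 = -2, c_3 = 1. Radius r = 3.
Part (a). Triangle bound: M_tri(r) = Σ_k |c_k| r^k
  = |-2|·3^0 + |2|·3^1 + |-2|·3^2 + |1|·3^3
  = 2 + 6 + 18 + 27 = 53.
This bounds M(r) := max_{|z|=r} |p(z)| from above; equality holds iff all terms c_k z^k can be made to align in phase at a single z on |z|=r.
Part (b). At z = 3 (real, on the circle |z| = r):
  p(3) = (-2)·3^0 + (2)·3^1 + (-2)·3^2 + (1)·3^3 = 13.
  |p(3)| = 13.
Check: |p(3)| = 13 ≤ 53 = M_tri(3). ✓ Equality does not hold at z = 3 (the coefficients have mixed signs, so the terms do not all align in phase there).

M_tri(3) = 53; |p(3)| = 13; equality at z=3: no.


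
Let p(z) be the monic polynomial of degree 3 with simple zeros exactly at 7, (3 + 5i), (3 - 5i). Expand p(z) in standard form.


The polynomial is p(z) = ∏_{α ∈ S} (z − α), where S = {7, (3 + 5i), (3 - 5i)}.
Expanding the product yields: p(z) = z^3 -13·z^2 + 76·z -238.
Note conjugate pairs combine to real quadratics: (z − (3+5i))(z − (3−5i)) = z² − 6z + 34.
The resulting polynomial has degree 3 and real coefficients as required.

p(z) = z^3 -13·z^2 + 76·z -238.


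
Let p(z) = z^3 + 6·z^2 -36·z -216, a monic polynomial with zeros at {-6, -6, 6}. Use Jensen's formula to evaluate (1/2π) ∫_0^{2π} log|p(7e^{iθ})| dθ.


Zeros: -6, -6, 6; r = 7.
Inside |z| < r: -6, -6, 6. Outside (|z| ≥ r): ∅.
p(0) = -216, so log|p(0)| = log(216) = 5.3753.
Apply Jensen: I(r) = log|p(0)| + Σ_k log(r/|z_k|), summed over zeros inside |z| < r.
  log(r/|z_k|) for z_k = -6: log(7/6) = 0.1542
  log(r/|z_k|) for z_k = -6: log(7/6) = 0.1542
  log(r/|z_k|) for z_k = 6: log(7/6) = 0.1542
Sum over inside zeros: 0.4625.
I(r) = log|p(0)| + (inside sum) = 5.3753 + 0.4625 = 5.8377.
Closed form (all zeros inside, monic): I(r) = n·log(r) = 3·log(7) = 5.8377. ✓

I(r) ≈ 5.8377.


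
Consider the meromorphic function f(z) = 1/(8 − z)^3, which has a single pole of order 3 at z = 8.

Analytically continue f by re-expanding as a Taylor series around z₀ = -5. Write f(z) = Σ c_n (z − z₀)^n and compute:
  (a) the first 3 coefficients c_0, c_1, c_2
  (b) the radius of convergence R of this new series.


Let w = z − z₀, so z = z₀ + w.
Then 8 − z = 8 − (z₀ + w) = (8 − z₀) − w = 13 − w.
f(z) = 1/(13 − w)^3 = (1/(13)^3) · (1 − w/(13))^{−3}.
By the binomial series (1−u)^{−3} = Σ_{n≥0} C(n+2, 2) u^n for |u|<1, with u = w/(13):
  c_n = C(n+2, 2) / (13)^(n+3).
  c_0 = 1/(13)^3 = 1/2197.
  c_1 = 3/(13)^4 = 3/28561.
  c_2 = 6/(13)^5 = 6/371293.
The series is valid for |w/d| < 1, i.e. |z − z₀| < |d|.
Radius of convergence: R = |8 − z₀| = |13| = 13 (distance from z₀ to the singularity z = 8).

c_0 = 1/2197, c_1 = 3/28561, c_2 = 6/371293; R = 13.


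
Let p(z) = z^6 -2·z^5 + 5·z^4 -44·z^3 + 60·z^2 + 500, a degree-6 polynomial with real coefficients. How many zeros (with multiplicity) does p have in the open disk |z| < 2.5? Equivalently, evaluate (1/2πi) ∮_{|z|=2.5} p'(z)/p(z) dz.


The zeros of p are: (-1 + 2i), (-1 - 2i), (-1 + 3i), (-1 - 3i), (3 + 1i), (3 - 1i).
Their magnitudes are: 2.236, 2.236, 3.162, 3.162, 3.162, 3.162.
Zeros with |z| < R = 2.5: (-1 + 2i), (-1 - 2i).
Count = 2.
By the argument principle, (1/2πi) ∮_{|z|=R} p'(z)/p(z) dz equals exactly this count.

Number of zeros inside |z| < 2.5: 2.


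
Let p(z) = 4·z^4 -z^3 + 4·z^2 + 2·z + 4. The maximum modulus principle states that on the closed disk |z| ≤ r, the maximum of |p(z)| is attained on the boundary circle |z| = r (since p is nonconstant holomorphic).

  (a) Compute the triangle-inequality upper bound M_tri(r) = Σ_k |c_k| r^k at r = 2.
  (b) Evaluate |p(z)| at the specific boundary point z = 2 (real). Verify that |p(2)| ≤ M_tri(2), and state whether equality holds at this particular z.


Coefficients: c_0 = 4, c_1 = 2, c_2 = 4, c_3 = -1, c_4 = 4. Radius r = 2.
Part (a). Triangle bound: M_tri(r) = Σ_k |c_k| r^k
  = |4|·2^0 + |2|·2^1 + |4|·2^2 + |-1|·2^3 + |4|·2^4
  = 4 + 4 + 16 + 8 + 64 = 96.
This bounds M(r) := max_{|z|=r} |p(z)| from above; equality holds iff all terms c_k z^k can be made to align in phase at a single z on |z|=r.
Part (b). At z = 2 (real, on the circle |z| = r):
  p(2) = (4)·2^0 + (2)·2^1 + (4)·2^2 + (-1)·2^3 + (4)·2^4 = 80.
  |p(2)| = 80.
Check: |p(2)| = 80 ≤ 96 = M_tri(2). ✓ Equality does not hold at z = 2 (the coefficients have mixed signs, so the terms do not all align in phase there).

M_tri(2) = 96; |p(2)| = 80; equality at z=2: no.


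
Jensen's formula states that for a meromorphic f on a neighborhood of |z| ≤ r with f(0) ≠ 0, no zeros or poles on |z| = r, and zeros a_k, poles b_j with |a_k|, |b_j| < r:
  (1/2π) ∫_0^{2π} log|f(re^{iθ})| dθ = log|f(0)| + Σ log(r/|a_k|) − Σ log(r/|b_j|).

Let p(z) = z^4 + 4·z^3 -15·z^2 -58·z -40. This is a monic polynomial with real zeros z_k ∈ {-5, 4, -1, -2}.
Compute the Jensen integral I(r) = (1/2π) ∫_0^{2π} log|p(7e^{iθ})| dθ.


Zeros: -5, -2, -1, 4; r = 7.
Inside |z| < r: -5, -2, -1, 4. Outside (|z| ≥ r): ∅.
p(0) = -40, so log|p(0)| = log(40) = 3.6889.
Apply Jensen: I(r) = log|p(0)| + Σ_k log(r/|z_k|), summed over zeros inside |z| < r.
  log(r/|z_k|) for z_k = -5: log(7/5) = 0.3365
  log(r/|z_k|) for z_k = 4: log(7/4) = 0.5596
  log(r/|z_k|) for z_k = -1: log(7/1) = 1.9459
  log(r/|z_k|) for z_k = -2: log(7/2) = 1.2528
Sum over inside zeros: 4.0948.
I(r) = log|p(0)| + (inside sum) = 3.6889 + 4.0948 = 7.7836.
Closed form (all zeros inside, monic): I(r) = n·log(r) = 4·log(7) = 7.7836. ✓

I(r) ≈ 7.7836.


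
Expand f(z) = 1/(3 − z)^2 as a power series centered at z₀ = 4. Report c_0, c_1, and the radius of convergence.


Let w = z − z₀, so z = z₀ + w.
Then 3 − z = 3 − (z₀ + w) = (3 − z₀) − w = -1 − w.
f(z) = 1/(-1 − w)^2 = (1/(-1)^2) · (1 − w/(-1))^{−2}.
By the binomial series (1−u)^{−2} = Σ_{n≥0} C(n+1, 1) u^n for |u|<1, with u = w/(-1):
  c_n = C(n+1, 1) / (-1)^(n+2).
  c_0 = 1/(-1)^2 = 1.
  c_1 = 2/(-1)^3 = -2.
The series is valid for |w/d| < 1, i.e. |z − z₀| < |d|.
Radius of convergence: R = |3 − z₀| = |-1| = 1 (distance from z₀ to the singularity z = 3).

c_0 = 1, c_1 = -2; R = 1.


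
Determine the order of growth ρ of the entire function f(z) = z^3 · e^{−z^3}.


M(r) = max_{|z|=r} |1|·|z|^3·|e^{−z^3}| = 1·r^3 · e^{1r^3} (the factors attain their maxima compatibly on |z|=r). Then log M(r) = log 1 + 3·log r + 1r^3, dominated by the last term, so log log M(r) ~ 3·log r. The polynomial factor 1z^3 contributes only a log r term and does not affect the order. ρ = 3.
Therefore ρ = 3.

Order ρ = 3.


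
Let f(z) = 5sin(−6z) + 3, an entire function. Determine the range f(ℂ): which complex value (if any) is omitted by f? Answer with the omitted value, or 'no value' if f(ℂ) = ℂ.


Little Picard bounds the complement of f(ℂ) to at most one point.
sin is entire and surjective onto ℂ: for every w ∈ ℂ, sin(ζ) = w has a solution ζ ∈ ℂ (e.g., via the complex inverse arcsin). With ζ = −6z this gives z = ζ/(-6). Then 5·sin(−6z) takes every value in 5·ℂ = ℂ, and adding 3 is a bijection of ℂ. So f is surjective and omits no value. (Note: only on the real line is sin bounded by [−1, 1].)

Omitted value: no value.


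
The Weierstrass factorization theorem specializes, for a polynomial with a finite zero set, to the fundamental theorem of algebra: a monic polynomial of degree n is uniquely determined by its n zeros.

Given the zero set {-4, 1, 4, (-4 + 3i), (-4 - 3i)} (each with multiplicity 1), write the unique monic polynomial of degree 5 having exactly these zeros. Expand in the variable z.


The polynomial is p(z) = ∏_{α ∈ S} (z − α), where S = {-4, 1, 4, (-4 + 3i), (-4 - 3i)}.
Expanding the product yields: p(z) = z^5 + 7·z^4 + z^3 -137·z^2 -272·z + 400.
Note conjugate pairs combine to real quadratics: (z − (-4+3i))(z − (-4−3i)) = z² + 8z + 25.
The resulting polynomial has degree 5 and real coefficients as required.

p(z) = z^5 + 7·z^4 + z^3 -137·z^2 -272·z + 400.


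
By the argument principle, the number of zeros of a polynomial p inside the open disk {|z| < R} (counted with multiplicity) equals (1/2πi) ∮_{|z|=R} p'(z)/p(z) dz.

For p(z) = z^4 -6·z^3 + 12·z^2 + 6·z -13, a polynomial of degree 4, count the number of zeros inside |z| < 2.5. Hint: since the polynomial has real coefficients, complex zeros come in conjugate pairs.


The zeros of p are: (3 + 2i), (3 - 2i), 1, -1.
Their magnitudes are: 3.606, 3.606, 1, 1.
Zeros with |z| < R = 2.5: 1, -1.
Count = 2.
By the argument principle, (1/2πi) ∮_{|z|=R} p'(z)/p(z) dz equals exactly this count.

Number of zeros inside |z| < 2.5: 2.


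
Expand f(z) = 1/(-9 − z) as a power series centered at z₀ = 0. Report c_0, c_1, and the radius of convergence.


Let w = z − z₀, so z = z₀ + w.
Then -9 − z = -9 − (z₀ + w) = (-9 − z₀) − w = -9 − w.
f(z) = 1/(-9 − w) = (1/(-9)) · 1/(1 − w/(-9)) = Σ_{n≥0} w^n / (-9)^(n+1).
So c_n = 1/(-9)^(n+1):
  c_0 = 1/(-9)^1 = -1/9.
  c_1 = 1/(-9)^2 = 1/81.
The series is valid for |w/d| < 1, i.e. |z − z₀| < |d|.
Radius of convergence: R = |-9 − z₀| = |-9| = 9 (distance from z₀ to the singularity z = -9).

c_0 = -1/9, c_1 = 1/81; R = 9.


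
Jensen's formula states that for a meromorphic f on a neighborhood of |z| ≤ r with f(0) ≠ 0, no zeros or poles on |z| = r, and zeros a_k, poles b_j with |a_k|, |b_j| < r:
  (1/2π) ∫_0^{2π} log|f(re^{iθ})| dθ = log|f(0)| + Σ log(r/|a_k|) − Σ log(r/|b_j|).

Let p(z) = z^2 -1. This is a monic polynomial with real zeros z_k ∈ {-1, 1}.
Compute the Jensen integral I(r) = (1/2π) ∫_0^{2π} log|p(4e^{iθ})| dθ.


Zeros: -1, 1; r = 4.
Inside |z| < r: -1, 1. Outside (|z| ≥ r): ∅.
p(0) = -1, so log|p(0)| = log(1) = 0.0000.
Apply Jensen: I(r) = log|p(0)| + Σ_k log(r/|z_k|), summed over zeros inside |z| < r.
  log(r/|z_k|) for z_k = -1: log(4/1) = 1.3863
  log(r/|z_k|) for z_k = 1: log(4/1) = 1.3863
Sum over inside zeros: 2.7726.
I(r) = log|p(0)| + (inside sum) = 0.0000 + 2.7726 = 2.7726.
Closed form (all zeros inside, monic): I(r) = n·log(r) = 2·log(4) = 2.7726. ✓

I(r) ≈ 2.7726.


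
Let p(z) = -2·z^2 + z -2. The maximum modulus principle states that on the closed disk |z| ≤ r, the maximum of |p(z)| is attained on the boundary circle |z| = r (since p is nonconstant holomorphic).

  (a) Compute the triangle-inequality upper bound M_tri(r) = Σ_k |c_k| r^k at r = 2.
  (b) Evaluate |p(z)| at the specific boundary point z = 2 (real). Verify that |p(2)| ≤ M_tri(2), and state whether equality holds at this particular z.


Coefficients: c_0 = -2, c_1 = 1, c_2 = -2. Radius r = 2.
Part (a). Triangle bound: M_tri(r) = Σ_k |c_k| r^k
  = |-2|·2^0 + |1|·2^1 + |-2|·2^2
  = 2 + 2 + 8 = 12.
This bounds M(r) := max_{|z|=r} |p(z)| from above; equality holds iff all terms c_k z^k can be made to align in phase at a single z on |z|=r.
Part (b). At z = 2 (real, on the circle |z| = r):
  p(2) = (-2)·2^0 + (1)·2^1 + (-2)·2^2 = -8.
  |p(2)| = 8.
Check: |p(2)| = 8 ≤ 12 = M_tri(2). ✓ Equality does not hold at z = 2 (the coefficients have mixed signs, so the terms do not all align in phase there).

M_tri(2) = 12; |p(2)| = 8; equality at z=2: no.


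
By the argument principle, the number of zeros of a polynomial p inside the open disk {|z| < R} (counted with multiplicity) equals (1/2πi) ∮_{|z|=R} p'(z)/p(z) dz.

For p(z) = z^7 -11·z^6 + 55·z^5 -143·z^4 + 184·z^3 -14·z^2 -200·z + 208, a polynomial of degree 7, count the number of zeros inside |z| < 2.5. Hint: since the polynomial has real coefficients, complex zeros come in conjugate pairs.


The zeros of p are: (2 + 2i), (2 - 2i), (3 + 2i), (3 - 2i), -1, (1 + 1i), (1 - 1i).
Their magnitudes are: 2.828, 2.828, 3.606, 3.606, 1, 1.414, 1.414.
Zeros with |z| < R = 2.5: -1, (1 + 1i), (1 - 1i).
Count = 3.
By the argument principle, (1/2πi) ∮_{|z|=R} p'(z)/p(z) dz equals exactly this count.

Number of zeros inside |z| < 2.5: 3.


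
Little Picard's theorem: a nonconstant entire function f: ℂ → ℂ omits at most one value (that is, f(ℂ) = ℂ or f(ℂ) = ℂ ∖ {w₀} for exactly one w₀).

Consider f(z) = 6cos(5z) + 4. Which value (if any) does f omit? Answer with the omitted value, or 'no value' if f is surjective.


Little Picard bounds the complement of f(ℂ) to at most one point.
cos is entire and surjective onto ℂ: for every w ∈ ℂ, cos(ζ) = w has a solution ζ ∈ ℂ (e.g., via the complex inverse arccos). With ζ = 5z this gives z = ζ/(5). Then 6·cos(5z) takes every value in 6·ℂ = ℂ, and adding 4 is a bijection of ℂ. So f is surjective and omits no value. (Note: only on the real line is cos bounded by [−1, 1].)

Omitted value: no value.


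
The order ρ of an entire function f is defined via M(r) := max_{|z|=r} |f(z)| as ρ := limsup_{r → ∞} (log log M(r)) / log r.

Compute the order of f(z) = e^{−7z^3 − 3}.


|e^{−7z^3 − 3}| = e^{Re(-7·z^3) + -3} ≤ e^{7|z|^3 + -3} = e^{7r^3 + -3} on |z| = r, so ρ ≤ 3. Choosing z on |z|=r so that -7·z^3 is real positive (always possible by picking arg z appropriately) gives |f(z)| = e^{7r^3 + -3}, matching the bound. The additive constant -3 does not affect log log M(r) ~ 3·log r. Hence ρ = 3.
Therefore ρ = 3.

Order ρ = 3.


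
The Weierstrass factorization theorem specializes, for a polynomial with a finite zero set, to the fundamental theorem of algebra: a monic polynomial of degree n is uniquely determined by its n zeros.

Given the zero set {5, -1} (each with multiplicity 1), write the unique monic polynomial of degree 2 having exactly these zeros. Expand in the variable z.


The polynomial is p(z) = ∏_{α ∈ S} (z − α), where S = {5, -1}.
Expanding the product yields: p(z) = z^2 -4·z -5.
The resulting polynomial has degree 2 and real coefficients as required.

p(z) = z^2 -4·z -5.


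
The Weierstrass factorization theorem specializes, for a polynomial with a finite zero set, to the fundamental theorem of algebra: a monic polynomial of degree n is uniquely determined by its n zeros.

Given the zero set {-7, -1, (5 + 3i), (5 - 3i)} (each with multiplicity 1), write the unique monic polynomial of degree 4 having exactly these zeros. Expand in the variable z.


The polynomial is p(z) = ∏_{α ∈ S} (z − α), where S = {-7, -1, (5 + 3i), (5 - 3i)}.
Expanding the product yields: p(z) = z^4 -2·z^3 -39·z^2 + 202·z + 238.
Note conjugate pairs combine to real quadratics: (z − (5+3i))(z − (5−3i)) = z² − 10z + 34.
The resulting polynomial has degree 4 and real coefficients as required.

p(z) = z^4 -2·z^3 -39·z^2 + 202·z + 238.


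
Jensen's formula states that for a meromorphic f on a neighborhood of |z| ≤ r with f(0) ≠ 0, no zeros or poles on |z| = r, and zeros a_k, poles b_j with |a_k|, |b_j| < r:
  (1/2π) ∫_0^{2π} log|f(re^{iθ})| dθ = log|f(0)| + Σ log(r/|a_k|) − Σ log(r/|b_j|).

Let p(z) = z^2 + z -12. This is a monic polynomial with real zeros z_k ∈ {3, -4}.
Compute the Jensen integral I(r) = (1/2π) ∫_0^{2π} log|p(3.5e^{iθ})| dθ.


Zeros: -4, 3; r = 3.5.
Inside |z| < r: 3. Outside (|z| ≥ r): -4.
p(0) = -12, so log|p(0)| = log(12) = 2.4849.
Apply Jensen: I(r) = log|p(0)| + Σ_k log(r/|z_k|), summed over zeros inside |z| < r.
  log(r/|z_k|) for z_k = 3: log(3.5/3) = 0.1542
  Outside zeros (-4) contribute nothing to the Jensen sum.
Sum over inside zeros: 0.1542.
I(r) = log|p(0)| + (inside sum) = 2.4849 + 0.1542 = 2.6391.
Note: since some zeros are outside |z| ≤ r, the simplified n·log(r) form does NOT apply — only the inside zeros contribute.

I(r) ≈ 2.6391.
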